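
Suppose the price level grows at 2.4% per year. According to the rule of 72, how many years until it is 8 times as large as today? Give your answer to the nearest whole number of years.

around 90 years

Doubling time ≈ 72/2.4 = 30.00 years.
8 = 2^3, so 3 doublings → 90 years.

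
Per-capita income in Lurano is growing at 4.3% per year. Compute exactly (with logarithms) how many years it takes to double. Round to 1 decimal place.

t = ln(2) / ln(1 + 0.043) = 0.6931 / 0.042101 ≈ 16.46.

16.5 years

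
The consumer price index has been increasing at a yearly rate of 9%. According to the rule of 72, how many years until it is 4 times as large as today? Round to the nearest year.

around 16 years

One doubling takes 72/9 = 8.00 years.
4× is 2 doublings, so 2 × 8.00 ≈ 16 years.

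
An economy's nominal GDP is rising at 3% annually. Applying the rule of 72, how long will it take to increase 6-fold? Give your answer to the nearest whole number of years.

At 3% it doubles every 72/3 ≈ 24.00 years.
6× is log₂ 6 ≈ 2.58 doublings, so ≈ 2.58 × 24.00 = 62 years.

≈ 62 years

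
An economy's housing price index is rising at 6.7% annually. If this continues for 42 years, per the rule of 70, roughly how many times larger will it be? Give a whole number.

16 times

Doubling time ≈ 70/6.7 = 10.45 years.
42/10.45 ≈ 4 doublings, so about 2^4 = 16×.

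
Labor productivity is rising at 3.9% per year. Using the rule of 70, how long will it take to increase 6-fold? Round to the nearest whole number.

roughly 46 years

Doubling time ≈ 70/3.9 = 17.95 years.
Reaching 6× takes log₂(6) ≈ 2.58 doublings.
2.58 × 17.95 ≈ 46 years.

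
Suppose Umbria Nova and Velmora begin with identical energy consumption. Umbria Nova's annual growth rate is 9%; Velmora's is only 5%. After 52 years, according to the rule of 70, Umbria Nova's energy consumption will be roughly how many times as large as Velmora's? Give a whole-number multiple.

roughly 8 times

Only the 4-point difference matters.
70/4 ≈ 17.50 years per doubling of the ratio; 52 years gives 2.97 doublings, so ≈ 8×.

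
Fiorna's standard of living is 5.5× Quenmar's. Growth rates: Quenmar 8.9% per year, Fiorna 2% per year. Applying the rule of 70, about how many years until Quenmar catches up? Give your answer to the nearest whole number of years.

around 25 years

What matters is the difference: 6.9 pp.
Rule of 70 on the gap: the ratio halves every 70/6.9 ≈ 10.14 years.
A 5.5× gap takes log₂(5.5) ≈ 2.46 halvings to close: 2.46 × 10.14 ≈ 25 years.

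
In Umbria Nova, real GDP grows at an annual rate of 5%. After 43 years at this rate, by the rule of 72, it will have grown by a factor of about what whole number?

roughly 8 times

Doubling time ≈ 72/5 = 14.40 years.
43/14.40 ≈ 3 doublings, so about 2^3 = 8×.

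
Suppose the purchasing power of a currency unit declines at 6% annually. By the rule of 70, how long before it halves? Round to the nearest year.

The rule works in reverse for decay: 70/6 ≈ 11.67 years to halve.

approximately 12 years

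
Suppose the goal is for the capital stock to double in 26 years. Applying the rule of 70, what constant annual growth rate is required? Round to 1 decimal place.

approximately 2.7%

70 / 26 ≈ 2.69, so about 2.7% a year.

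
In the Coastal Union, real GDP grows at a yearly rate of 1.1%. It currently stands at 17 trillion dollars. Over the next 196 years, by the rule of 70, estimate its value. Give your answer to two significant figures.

It doubles every 70/1.1 ≈ 63.64 years, so 196 years is 3.08 doublings.
2^3.08 ≈ 8.46; 17 × 8.46 ≈ 140 trillion dollars.

about 140 trillion dollars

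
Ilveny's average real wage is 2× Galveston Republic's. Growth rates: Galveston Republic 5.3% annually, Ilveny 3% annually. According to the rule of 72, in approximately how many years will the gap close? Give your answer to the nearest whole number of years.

Galveston Republic gains on Ilveny at 5.3% − 3% = 2.3 points a year.
At that relative rate the gap halves every 72/2.3 ≈ 31.30 years.
A 2× gap closes after 1 halving: 1 × 31.30 ≈ 31 years.

about 31 years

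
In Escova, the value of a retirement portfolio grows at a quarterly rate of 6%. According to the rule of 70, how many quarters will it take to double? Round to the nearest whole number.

roughly 12 quarters

Doubling time ≈ 70 / 6 = 11.67 quarters.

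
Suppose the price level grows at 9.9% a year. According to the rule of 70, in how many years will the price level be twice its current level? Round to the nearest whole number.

≈ 7 years

Doubling time ≈ 70 / 9.9 = 7.07 years.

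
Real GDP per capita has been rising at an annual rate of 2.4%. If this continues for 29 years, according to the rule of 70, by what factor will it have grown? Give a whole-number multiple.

Doubling time ≈ 70/2.4 = 29.17 years.
29/29.17 ≈ 1 doubling, so about 2^1 = 2×.

≈ 2 times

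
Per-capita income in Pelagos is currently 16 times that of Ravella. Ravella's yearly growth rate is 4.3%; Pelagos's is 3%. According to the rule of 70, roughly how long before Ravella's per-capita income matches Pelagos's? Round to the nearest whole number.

roughly 215 years

The growth-rate gap is 4.3% − 3% = 1.3 percentage points.
So the ratio between them halves every 70/1.3 ≈ 53.85 years.
A 16 times gap closes after 4 halvings: 4 × 53.85 ≈ 215 years.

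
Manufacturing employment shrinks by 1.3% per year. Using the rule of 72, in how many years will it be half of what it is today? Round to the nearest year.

about 55 years

Halving time ≈ 72 / 1.3 = 55.38 → 55 years.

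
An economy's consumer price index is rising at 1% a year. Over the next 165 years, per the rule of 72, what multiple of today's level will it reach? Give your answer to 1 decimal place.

Doubles every ≈ 72.00 years (72/1).
165 years is 2.29 doublings; 2^2.29 ≈ 4.9×.

approximately 4.9 times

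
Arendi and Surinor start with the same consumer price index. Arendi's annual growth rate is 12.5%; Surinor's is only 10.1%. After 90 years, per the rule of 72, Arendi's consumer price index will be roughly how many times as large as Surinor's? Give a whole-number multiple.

about 8 times

Rate gap = 12.5% − 10.1% = 2.4 points.
The ratio doubles every 72/2.4 ≈ 30.00 years.
90/30.00 ≈ 3.00 doublings → ratio ≈ 2^3.00 ≈ 8.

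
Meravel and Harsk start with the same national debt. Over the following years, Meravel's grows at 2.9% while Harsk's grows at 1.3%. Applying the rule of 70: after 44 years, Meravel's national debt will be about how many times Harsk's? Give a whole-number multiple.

2 times

Rate gap = 2.9% − 1.3% = 1.6 points.
The ratio doubles every 70/1.6 ≈ 43.75 years.
44/43.75 ≈ 1.01 doublings → ratio ≈ 2^1.01 ≈ 2.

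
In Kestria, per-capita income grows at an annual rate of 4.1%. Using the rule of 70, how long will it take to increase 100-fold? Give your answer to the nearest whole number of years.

113 years

At 4.1% it doubles every 70/4.1 ≈ 17.07 years.
Reaching 100× takes log₂(100) ≈ 6.64 doublings.
6.64 × 17.07 ≈ 113 years.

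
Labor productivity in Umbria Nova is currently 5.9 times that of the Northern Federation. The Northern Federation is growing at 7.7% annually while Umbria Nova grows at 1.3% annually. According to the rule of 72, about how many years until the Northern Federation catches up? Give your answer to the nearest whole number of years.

the Northern Federation gains on Umbria Nova at 7.7% − 1.3% = 6.4 points a year.
At that relative rate the gap halves every 72/6.4 ≈ 11.25 years.
A 5.9 times gap takes log₂(5.9) ≈ 2.56 halvings to close: 2.56 × 11.25 ≈ 29 years.

≈ 29 years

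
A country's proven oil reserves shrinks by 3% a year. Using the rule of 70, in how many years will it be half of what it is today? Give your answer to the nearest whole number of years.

about 23 years

Halving time ≈ 70 / 3 = 23.33 → 23 years.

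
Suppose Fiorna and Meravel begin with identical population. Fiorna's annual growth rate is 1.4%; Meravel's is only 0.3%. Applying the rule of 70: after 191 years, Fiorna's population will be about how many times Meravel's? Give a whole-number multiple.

Rate gap = 1.4% − 0.3% = 1.1 points.
The ratio doubles every 70/1.1 ≈ 63.64 years.
191/63.64 ≈ 3.00 doublings → ratio ≈ 2^3.00 ≈ 8.

around 8 times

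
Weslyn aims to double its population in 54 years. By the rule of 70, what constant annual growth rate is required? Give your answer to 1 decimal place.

70 / 54 ≈ 1.30, so about 1.3% a year.

approximately 1.3% a year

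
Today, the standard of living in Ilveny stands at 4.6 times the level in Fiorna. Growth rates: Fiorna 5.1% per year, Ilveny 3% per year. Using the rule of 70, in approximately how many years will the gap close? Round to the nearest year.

The growth-rate gap is 5.1% − 3% = 2.1 percentage points.
So the ratio between them halves every 70/2.1 ≈ 33.33 years.
A 4.6 times gap takes log₂(4.6) ≈ 2.20 halvings to close: 2.20 × 33.33 ≈ 73 years.

around 73 years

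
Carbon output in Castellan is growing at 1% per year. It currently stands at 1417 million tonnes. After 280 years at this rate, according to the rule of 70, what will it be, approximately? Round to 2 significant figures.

around 23000 million tonnes

Doubling time ≈ 70/1 = 70.00 years.
280 years is 280/70.00 ≈ 4.00 doublings, a factor of 2^4.00 ≈ 16.00.
1417 × 16.00 ≈ 23000 million tonnes.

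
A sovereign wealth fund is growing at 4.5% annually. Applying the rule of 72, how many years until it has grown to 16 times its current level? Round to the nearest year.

roughly 64 years

At 4.5% it doubles every 72/4.5 ≈ 16.00 years.
Getting to 16× needs 4 doublings: 4 × 16.00 ≈ 64 years.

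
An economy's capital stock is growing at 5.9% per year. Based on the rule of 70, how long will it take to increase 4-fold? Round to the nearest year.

around 24 years

One doubling takes 70/5.9 = 11.86 years.
4 = 2^2, so 2 doublings → 24 years.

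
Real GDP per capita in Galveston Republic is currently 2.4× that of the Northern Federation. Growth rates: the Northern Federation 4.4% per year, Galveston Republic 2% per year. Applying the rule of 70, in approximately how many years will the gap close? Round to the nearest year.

≈ 37 years

the Northern Federation gains on Galveston Republic at 4.4% − 2% = 2.4 points a year.
At that relative rate the gap halves every 70/2.4 ≈ 29.17 years.
A 2.4× gap takes log₂(2.4) ≈ 1.26 halvings to close: 1.26 × 29.17 ≈ 37 years.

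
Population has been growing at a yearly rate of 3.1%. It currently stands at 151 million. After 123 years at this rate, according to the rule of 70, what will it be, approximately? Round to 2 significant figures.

6600 million

It doubles every 70/3.1 ≈ 22.58 years, so 123 years is 5.45 doublings.
2^5.45 ≈ 43.71; 151 × 43.71 ≈ 6600 million.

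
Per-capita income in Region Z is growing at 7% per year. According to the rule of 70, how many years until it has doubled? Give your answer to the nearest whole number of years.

At 7%, doubling takes about 70/7 = 10.00 years.

around 10 years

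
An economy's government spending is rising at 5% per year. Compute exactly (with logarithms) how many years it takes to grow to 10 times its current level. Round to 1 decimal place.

t = ln(10) / ln(1 + 0.05) = 2.3026 / 0.048790 ≈ 47.19.

47.2 years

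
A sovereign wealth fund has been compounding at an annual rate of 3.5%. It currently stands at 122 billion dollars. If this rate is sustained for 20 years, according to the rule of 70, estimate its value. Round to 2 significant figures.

around 240 billion dollars

Doubling time ≈ 70/3.5 = 20.00 years.
20 years is 20/20.00 ≈ 1.00 doublings, a factor of 2^1.00 ≈ 2.00.
122 × 2.00 ≈ 240 billion dollars.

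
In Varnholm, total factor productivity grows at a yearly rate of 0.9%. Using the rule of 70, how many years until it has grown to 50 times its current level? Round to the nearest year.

Doubling time ≈ 70/0.9 = 77.78 years.
Reaching 50× takes log₂(50) ≈ 5.64 doublings.
5.64 × 77.78 ≈ 439 years.

around 439 years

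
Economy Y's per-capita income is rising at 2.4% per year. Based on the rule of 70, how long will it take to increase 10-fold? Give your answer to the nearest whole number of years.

97 years

Doubling time ≈ 70/2.4 = 29.17 years.
10× is log₂ 10 ≈ 3.32 doublings, so ≈ 3.32 × 29.17 = 97 years.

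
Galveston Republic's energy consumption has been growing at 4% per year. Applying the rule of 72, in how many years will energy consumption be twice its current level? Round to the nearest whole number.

18 years

At 4%, doubling takes about 72/4 = 18.00 years.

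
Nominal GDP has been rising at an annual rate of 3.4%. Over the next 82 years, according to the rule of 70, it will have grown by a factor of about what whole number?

70/3.4 ≈ 20.59 years per doubling.
82 years fits 4 doublings: 2^4 = 16.

roughly 16 times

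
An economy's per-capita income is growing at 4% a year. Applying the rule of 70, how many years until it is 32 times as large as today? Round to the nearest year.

roughly 88 years

One doubling takes 70/4 = 17.50 years.
32 = 2^5, so 5 doublings → 88 years.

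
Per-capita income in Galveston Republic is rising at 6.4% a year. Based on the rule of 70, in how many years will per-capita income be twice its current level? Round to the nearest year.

approximately 11 years

At 6.4%, doubling takes about 70/6.4 = 10.94 years.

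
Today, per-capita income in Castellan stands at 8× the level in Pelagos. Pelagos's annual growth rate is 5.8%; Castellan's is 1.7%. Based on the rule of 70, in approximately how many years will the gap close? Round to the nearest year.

What matters is the difference: 4.1 pp.
Rule of 70 on the gap: the ratio halves every 70/4.1 ≈ 17.07 years.
An 8× gap closes after 3 halvings: 3 × 17.07 ≈ 51 years.

51 years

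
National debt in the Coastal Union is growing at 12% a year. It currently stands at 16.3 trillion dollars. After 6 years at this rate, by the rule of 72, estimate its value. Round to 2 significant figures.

≈ 33 trillion dollars

It doubles every 72/12 ≈ 6.00 years, so 6 years is 1.00 doublings.
2^1.00 ≈ 2.00; 16.3 × 2.00 ≈ 33 trillion dollars.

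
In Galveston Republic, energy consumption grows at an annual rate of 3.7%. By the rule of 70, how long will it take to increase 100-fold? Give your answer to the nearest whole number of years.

At 3.7% it doubles every 70/3.7 ≈ 18.92 years.
100× is log₂ 100 ≈ 6.64 doublings, so ≈ 6.64 × 18.92 = 126 years.

approximately 126 years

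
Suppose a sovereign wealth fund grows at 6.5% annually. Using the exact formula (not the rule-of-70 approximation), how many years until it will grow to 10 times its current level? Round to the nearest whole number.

37 years

t = ln(10) / ln(1 + 0.065) = 2.3026 / 0.062975 ≈ 36.56.
≈ 37 years.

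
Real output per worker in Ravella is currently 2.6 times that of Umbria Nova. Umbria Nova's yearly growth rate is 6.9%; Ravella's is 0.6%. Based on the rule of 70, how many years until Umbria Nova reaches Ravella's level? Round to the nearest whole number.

What matters is the difference: 6.3 pp.
Rule of 70 on the gap: the ratio halves every 70/6.3 ≈ 11.11 years.
A 2.6 times gap takes log₂(2.6) ≈ 1.38 halvings to close: 1.38 × 11.11 ≈ 15 years.

approximately 15 years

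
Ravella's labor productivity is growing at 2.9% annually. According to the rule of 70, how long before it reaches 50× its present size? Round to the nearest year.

One doubling takes 70/2.9 = 24.14 years.
Reaching 50× takes log₂(50) ≈ 5.64 doublings.
5.64 × 24.14 ≈ 136 years.

about 136 years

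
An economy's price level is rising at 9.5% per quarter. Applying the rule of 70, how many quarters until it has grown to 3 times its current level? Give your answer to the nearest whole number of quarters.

One doubling takes 70/9.5 = 7.37 quarters.
Reaching 3× takes log₂(3) ≈ 1.58 doublings.
1.58 × 7.37 ≈ 12 quarters.

about 12 quarters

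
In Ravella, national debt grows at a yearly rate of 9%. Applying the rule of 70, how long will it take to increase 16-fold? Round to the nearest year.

Doubling time ≈ 70/9 = 7.78 years.
16 = 2^4, so 4 doublings → 31 years.

≈ 31 years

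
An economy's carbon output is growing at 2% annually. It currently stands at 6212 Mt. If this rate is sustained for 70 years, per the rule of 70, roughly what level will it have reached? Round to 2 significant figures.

about 25000 Mt

Doubling time ≈ 70/2 = 35.00 years.
70 years is 70/35.00 ≈ 2.00 doublings, a factor of 2^2.00 ≈ 4.00.
6212 × 4.00 ≈ 25000 Mt.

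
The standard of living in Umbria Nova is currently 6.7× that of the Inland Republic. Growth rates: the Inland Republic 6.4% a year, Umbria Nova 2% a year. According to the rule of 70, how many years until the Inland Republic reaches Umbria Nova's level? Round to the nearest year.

around 44 years

The growth-rate gap is 6.4% − 2% = 4.4 percentage points.
So the ratio between them halves every 70/4.4 ≈ 15.91 years.
A 6.7× gap takes log₂(6.7) ≈ 2.74 halvings to close: 2.74 × 15.91 ≈ 44 years.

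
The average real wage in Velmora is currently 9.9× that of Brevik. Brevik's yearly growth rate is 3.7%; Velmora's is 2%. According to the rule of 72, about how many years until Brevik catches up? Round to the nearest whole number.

roughly 140 years

The growth-rate gap is 3.7% − 2% = 1.7 percentage points.
So the ratio between them halves every 72/1.7 ≈ 42.35 years.
A 9.9× gap takes log₂(9.9) ≈ 3.31 halvings to close: 3.31 × 42.35 ≈ 140 years.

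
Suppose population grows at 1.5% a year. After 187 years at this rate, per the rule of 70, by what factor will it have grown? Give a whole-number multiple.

70/1.5 ≈ 46.67 years per doubling.
187 years fits 4 doublings: 2^4 = 16.

16 times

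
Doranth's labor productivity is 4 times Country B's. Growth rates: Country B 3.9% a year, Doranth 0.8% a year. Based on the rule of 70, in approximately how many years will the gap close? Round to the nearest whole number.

about 45 years

The growth-rate gap is 3.9% − 0.8% = 3.1 percentage points.
So the ratio between them halves every 70/3.1 ≈ 22.58 years.
A 4 times gap closes after 2 halvings: 2 × 22.58 ≈ 45 years.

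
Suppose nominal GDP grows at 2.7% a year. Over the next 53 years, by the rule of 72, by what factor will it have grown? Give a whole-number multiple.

≈ 4 times

Doubling time ≈ 72/2.7 = 26.67 years.
53/26.67 ≈ 2 doublings, so about 2^2 = 4×.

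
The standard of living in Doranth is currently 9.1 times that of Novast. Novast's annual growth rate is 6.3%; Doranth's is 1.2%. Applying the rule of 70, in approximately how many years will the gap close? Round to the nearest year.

What matters is the difference: 5.1 pp.
Rule of 70 on the gap: the ratio halves every 70/5.1 ≈ 13.73 years.
A 9.1 times gap takes log₂(9.1) ≈ 3.19 halvings to close: 3.19 × 13.73 ≈ 44 years.

44 years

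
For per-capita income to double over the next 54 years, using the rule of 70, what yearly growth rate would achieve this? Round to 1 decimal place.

70 / 54 ≈ 1.30, so about 1.3% per year.

about 1.3%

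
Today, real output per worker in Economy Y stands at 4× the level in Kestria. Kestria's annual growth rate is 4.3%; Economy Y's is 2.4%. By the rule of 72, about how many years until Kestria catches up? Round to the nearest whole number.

Kestria gains on Economy Y at 4.3% − 2.4% = 1.9 points a year.
At that relative rate the gap halves every 72/1.9 ≈ 37.89 years.
A 4× gap closes after 2 halvings: 2 × 37.89 ≈ 76 years.

around 76 years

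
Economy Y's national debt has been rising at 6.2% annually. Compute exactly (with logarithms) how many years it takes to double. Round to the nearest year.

t = ln(2) / ln(1 + 0.062) = 0.6931 / 0.060154 ≈ 11.52.
≈ 12 years.

12 years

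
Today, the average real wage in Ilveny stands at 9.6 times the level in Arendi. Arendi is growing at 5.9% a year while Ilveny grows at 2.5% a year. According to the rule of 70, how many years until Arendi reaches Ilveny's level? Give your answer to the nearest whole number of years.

Arendi gains on Ilveny at 5.9% − 2.5% = 3.4 points a year.
At that relative rate the gap halves every 70/3.4 ≈ 20.59 years.
A 9.6 times gap takes log₂(9.6) ≈ 3.26 halvings to close: 3.26 × 20.59 ≈ 67 years.

67 years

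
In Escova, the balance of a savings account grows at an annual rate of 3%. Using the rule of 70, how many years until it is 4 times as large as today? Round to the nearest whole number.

47 years

One doubling takes 70/3 = 23.33 years.
Getting to 4× needs 2 doublings: 2 × 23.33 ≈ 47 years.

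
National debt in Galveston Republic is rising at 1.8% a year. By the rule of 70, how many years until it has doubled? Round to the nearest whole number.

At 1.8%, doubling takes about 70/1.8 = 38.89 years.

about 39 years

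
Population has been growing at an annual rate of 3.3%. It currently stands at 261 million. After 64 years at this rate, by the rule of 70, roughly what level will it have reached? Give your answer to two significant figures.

Doubling time ≈ 70/3.3 = 21.21 years.
64 years is 64/21.21 ≈ 3.02 doublings, a factor of 2^3.02 ≈ 8.11.
261 × 8.11 ≈ 2100 million.

2100 million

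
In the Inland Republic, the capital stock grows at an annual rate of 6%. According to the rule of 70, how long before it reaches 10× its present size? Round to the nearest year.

One doubling takes 70/6 = 11.67 years.
Reaching 10× takes log₂(10) ≈ 3.32 doublings.
3.32 × 11.67 ≈ 39 years.

about 39 years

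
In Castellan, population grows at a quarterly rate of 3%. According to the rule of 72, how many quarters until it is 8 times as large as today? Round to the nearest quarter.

One doubling takes 72/3 = 24.00 quarters.
8× is 3 doublings, so 3 × 24.00 ≈ 72 quarters.

approximately 72 quarters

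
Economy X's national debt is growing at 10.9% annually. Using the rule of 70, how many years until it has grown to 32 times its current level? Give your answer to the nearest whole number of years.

≈ 32 years

One doubling takes 70/10.9 = 6.42 years.
Getting to 32× needs 5 doublings: 5 × 6.42 ≈ 32 years.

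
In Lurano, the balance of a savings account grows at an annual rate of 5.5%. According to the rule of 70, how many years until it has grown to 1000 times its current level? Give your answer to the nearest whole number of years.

roughly 127 years

One doubling takes 70/5.5 = 12.73 years.
Reaching 1000× takes log₂(1000) ≈ 9.97 doublings.
9.97 × 12.73 ≈ 127 years.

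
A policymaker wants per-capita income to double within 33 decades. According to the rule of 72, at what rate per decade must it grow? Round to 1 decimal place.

around 2.2%

72 / 33 ≈ 2.18, so about 2.2% per decade.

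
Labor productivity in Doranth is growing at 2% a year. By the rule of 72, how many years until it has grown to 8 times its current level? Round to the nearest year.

roughly 108 years

At 2% it doubles every 72/2 ≈ 36.00 years.
8 = 2^3, so 3 doublings → 108 years.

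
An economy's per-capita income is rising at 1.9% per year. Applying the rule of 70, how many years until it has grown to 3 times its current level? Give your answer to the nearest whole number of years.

Doubling time ≈ 70/1.9 = 36.84 years.
3× is log₂ 3 ≈ 1.58 doublings, so ≈ 1.58 × 36.84 = 58 years.

≈ 58 years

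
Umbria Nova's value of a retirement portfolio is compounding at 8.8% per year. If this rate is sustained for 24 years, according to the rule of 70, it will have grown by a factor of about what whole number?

Doubling time ≈ 70/8.8 = 7.95 years.
24/7.95 ≈ 3 doublings, so about 2^3 = 8×.

around 8 times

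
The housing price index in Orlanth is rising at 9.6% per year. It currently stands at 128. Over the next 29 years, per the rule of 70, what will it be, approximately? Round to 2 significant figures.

2000

Doubling time ≈ 70/9.6 = 7.29 years.
29 years is 29/7.29 ≈ 3.98 doublings, a factor of 2^3.98 ≈ 15.78.
128 × 15.78 ≈ 2000.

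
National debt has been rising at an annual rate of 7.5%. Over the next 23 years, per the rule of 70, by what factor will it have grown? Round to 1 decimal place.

≈ 5.5 times

Doubling time ≈ 70/7.5 = 9.33 years.
23 years / 9.33 ≈ 2.47 doublings → factor 2^2.47 ≈ 5.5.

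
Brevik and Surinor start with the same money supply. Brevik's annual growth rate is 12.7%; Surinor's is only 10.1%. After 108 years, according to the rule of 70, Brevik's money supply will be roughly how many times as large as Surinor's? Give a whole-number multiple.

around 16 times

Only the 2.6-point difference matters.
70/2.6 ≈ 26.92 years per doubling of the ratio; 108 years gives 4.01 doublings, so ≈ 16×.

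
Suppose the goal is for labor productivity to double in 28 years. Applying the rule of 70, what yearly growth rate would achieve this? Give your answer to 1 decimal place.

2.5%

70 / 28 ≈ 2.50, so about 2.5% per year.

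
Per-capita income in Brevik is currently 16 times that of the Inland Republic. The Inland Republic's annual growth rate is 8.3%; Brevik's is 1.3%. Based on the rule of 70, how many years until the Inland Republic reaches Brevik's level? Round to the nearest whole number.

40 years

What matters is the difference: 7 pp.
Rule of 70 on the gap: the ratio halves every 70/7 ≈ 10.00 years.
A 16 times gap closes after 4 halvings: 4 × 10.00 ≈ 40 years.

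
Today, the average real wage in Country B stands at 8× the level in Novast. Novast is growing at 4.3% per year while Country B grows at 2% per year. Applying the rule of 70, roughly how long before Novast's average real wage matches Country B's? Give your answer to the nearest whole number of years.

The growth-rate gap is 4.3% − 2% = 2.3 percentage points.
So the ratio between them halves every 70/2.3 ≈ 30.43 years.
An 8× gap closes after 3 halvings: 3 × 30.43 ≈ 91 years.

approximately 91 years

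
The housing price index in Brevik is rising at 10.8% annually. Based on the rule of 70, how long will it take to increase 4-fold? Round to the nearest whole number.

At 10.8% it doubles every 70/10.8 ≈ 6.48 years.
Getting to 4× needs 2 doublings: 2 × 6.48 ≈ 13 years.

roughly 13 years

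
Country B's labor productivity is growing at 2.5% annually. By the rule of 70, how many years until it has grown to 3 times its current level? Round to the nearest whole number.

At 2.5% it doubles every 70/2.5 ≈ 28.00 years.
Reaching 3× takes log₂(3) ≈ 1.58 doublings.
1.58 × 28.00 ≈ 44 years.

44 years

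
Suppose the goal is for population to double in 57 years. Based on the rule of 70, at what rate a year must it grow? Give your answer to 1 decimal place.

70 / 57 ≈ 1.23, so about 1.2% a year.

around 1.2% a year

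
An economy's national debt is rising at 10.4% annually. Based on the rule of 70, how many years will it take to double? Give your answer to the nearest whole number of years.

about 7 years

70/10.4 ≈ 6.73, so it doubles roughly every 7 years.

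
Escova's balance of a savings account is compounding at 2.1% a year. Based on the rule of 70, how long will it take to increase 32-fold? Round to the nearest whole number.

approximately 167 years

One doubling takes 70/2.1 = 33.33 years.
32 = 2^5, so 5 doublings → 167 years.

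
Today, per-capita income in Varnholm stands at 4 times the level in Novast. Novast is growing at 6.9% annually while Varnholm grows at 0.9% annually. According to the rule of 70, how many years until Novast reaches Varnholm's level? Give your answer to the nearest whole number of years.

What matters is the difference: 6 pp.
Rule of 70 on the gap: the ratio halves every 70/6 ≈ 11.67 years.
A 4 times gap closes after 2 halvings: 2 × 11.67 ≈ 23 years.

≈ 23 years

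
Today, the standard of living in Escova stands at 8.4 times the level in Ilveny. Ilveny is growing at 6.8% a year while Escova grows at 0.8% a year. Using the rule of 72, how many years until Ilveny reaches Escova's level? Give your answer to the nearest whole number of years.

What matters is the difference: 6 pp.
Rule of 72 on the gap: the ratio halves every 72/6 ≈ 12.00 years.
An 8.4 times gap takes log₂(8.4) ≈ 3.07 halvings to close: 3.07 × 12.00 ≈ 37 years.

≈ 37 years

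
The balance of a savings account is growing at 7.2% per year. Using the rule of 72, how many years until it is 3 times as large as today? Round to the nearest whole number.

One doubling takes 72/7.2 = 10.00 years.
3× is log₂ 3 ≈ 1.58 doublings, so ≈ 1.58 × 10.00 = 16 years.

≈ 16 years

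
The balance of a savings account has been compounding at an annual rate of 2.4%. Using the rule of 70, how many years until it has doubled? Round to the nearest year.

≈ 29 years

At 2.4%, doubling takes about 70/2.4 = 29.17 years.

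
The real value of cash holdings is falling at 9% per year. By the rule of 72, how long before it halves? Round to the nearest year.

The rule works in reverse for decay: 72/9 ≈ 8.00 years to halve.

approximately 8 years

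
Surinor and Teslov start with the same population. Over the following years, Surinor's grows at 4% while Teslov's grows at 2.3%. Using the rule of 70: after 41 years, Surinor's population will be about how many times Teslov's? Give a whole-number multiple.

Only the 1.7-point difference matters.
70/1.7 ≈ 41.18 years per doubling of the ratio; 41 years gives 1.00 doublings, so ≈ 2×.

roughly 2 times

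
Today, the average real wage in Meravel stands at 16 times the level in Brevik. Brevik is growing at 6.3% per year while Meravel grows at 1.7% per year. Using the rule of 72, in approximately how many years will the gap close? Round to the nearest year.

≈ 63 years

The growth-rate gap is 6.3% − 1.7% = 4.6 percentage points.
So the ratio between them halves every 72/4.6 ≈ 15.65 years.
A 16 times gap closes after 4 halvings: 4 × 15.65 ≈ 63 years.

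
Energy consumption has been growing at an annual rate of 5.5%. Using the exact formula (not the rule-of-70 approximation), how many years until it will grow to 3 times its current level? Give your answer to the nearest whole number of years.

t = ln(3) / ln(1 + 0.055) = 1.0986 / 0.053541 ≈ 20.52.
≈ 21 years.

21 years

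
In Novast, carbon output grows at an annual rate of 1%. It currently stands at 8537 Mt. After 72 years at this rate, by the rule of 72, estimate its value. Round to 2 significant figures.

about 17000 Mt

It doubles every 72/1 ≈ 72.00 years, so 72 years is 1.00 doublings.
2^1.00 ≈ 2.00; 8537 × 2.00 ≈ 17000 Mt.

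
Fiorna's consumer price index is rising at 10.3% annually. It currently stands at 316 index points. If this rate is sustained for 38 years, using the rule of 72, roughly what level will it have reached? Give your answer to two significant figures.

Doubling time ≈ 72/10.3 = 6.99 years.
38 years is 38/6.99 ≈ 5.44 doublings, a factor of 2^5.44 ≈ 43.41.
316 × 43.41 ≈ 14000 index points.

about 14000 index points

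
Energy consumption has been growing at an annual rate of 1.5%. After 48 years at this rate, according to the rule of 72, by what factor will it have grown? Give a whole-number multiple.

72/1.5 ≈ 48.00 years per doubling.
48 years fits 1 doubling: 2^1 = 2.

around 2 times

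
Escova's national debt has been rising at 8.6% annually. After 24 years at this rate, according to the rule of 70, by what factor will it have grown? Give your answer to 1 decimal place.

about 7.7 times

Doubling time ≈ 70/8.6 = 8.14 years.
24 years / 8.14 ≈ 2.95 doublings → factor 2^2.95 ≈ 7.7.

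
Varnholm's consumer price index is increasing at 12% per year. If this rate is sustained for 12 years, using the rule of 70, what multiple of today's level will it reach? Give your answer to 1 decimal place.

Doubling time ≈ 70/12 = 5.83 years.
12 years / 5.83 ≈ 2.06 doublings → factor 2^2.06 ≈ 4.2.

approximately 4.2 times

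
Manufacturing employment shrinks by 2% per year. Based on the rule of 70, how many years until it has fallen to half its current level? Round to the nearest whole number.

Halving time ≈ 70 / 2 = 35.00 → 35 years.

approximately 35 years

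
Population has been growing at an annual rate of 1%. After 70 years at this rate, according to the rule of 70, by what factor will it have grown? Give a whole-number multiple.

At 1% one doubling takes ≈ 70.00 years; 70 years is 1 of them, so ×2.

2 times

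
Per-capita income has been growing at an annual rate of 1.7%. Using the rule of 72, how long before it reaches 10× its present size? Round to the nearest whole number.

Doubling time ≈ 72/1.7 = 42.35 years.
Reaching 10× takes log₂(10) ≈ 3.32 doublings.
3.32 × 42.35 ≈ 141 years.

about 141 years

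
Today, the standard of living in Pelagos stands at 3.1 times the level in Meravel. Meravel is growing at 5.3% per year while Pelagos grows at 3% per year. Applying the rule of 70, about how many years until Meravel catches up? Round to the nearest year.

What matters is the difference: 2.3 pp.
Rule of 70 on the gap: the ratio halves every 70/2.3 ≈ 30.43 years.
A 3.1 times gap takes log₂(3.1) ≈ 1.63 halvings to close: 1.63 × 30.43 ≈ 50 years.

roughly 50 years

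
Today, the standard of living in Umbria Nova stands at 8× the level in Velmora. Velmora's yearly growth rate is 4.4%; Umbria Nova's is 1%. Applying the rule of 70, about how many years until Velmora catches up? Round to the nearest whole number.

about 62 years

What matters is the difference: 3.4 pp.
Rule of 70 on the gap: the ratio halves every 70/3.4 ≈ 20.59 years.
An 8× gap closes after 3 halvings: 3 × 20.59 ≈ 62 years.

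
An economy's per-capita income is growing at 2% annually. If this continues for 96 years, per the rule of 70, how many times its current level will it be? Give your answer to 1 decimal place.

Doubling time ≈ 70/2 = 35.00 years.
96 years / 35.00 ≈ 2.74 doublings → factor 2^2.74 ≈ 6.7.

6.7 times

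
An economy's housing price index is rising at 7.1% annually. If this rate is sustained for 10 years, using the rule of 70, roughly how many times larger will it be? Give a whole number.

roughly 2 times

At 7.1% one doubling takes ≈ 9.86 years; 10 years is 1 of them, so ×2.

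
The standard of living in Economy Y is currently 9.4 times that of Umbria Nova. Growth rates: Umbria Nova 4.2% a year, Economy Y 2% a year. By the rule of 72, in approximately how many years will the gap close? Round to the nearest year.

about 106 years

What matters is the difference: 2.2 pp.
Rule of 72 on the gap: the ratio halves every 72/2.2 ≈ 32.73 years.
A 9.4 times gap takes log₂(9.4) ≈ 3.23 halvings to close: 3.23 × 32.73 ≈ 106 years.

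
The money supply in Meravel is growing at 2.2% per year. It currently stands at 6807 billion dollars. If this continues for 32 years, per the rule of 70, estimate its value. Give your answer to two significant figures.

≈ 14000 billion dollars

Doubling time ≈ 70/2.2 = 31.82 years.
32 years is 32/31.82 ≈ 1.01 doublings, a factor of 2^1.01 ≈ 2.01.
6807 × 2.01 ≈ 14000 billion dollars.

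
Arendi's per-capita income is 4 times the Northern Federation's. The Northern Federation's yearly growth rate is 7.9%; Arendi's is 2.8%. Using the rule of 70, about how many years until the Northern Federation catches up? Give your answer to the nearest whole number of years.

the Northern Federation gains on Arendi at 7.9% − 2.8% = 5.1 points a year.
At that relative rate the gap halves every 70/5.1 ≈ 13.73 years.
A 4 times gap closes after 2 halvings: 2 × 13.73 ≈ 27 years.

≈ 27 years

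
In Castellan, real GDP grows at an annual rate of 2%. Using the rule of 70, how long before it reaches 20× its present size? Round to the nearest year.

One doubling takes 70/2 = 35.00 years.
20× is log₂ 20 ≈ 4.32 doublings, so ≈ 4.32 × 35.00 = 151 years.

about 151 years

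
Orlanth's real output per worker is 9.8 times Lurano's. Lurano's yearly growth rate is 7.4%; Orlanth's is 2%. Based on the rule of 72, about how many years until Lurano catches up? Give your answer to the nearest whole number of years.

Lurano gains on Orlanth at 7.4% − 2% = 5.4 points a year.
At that relative rate the gap halves every 72/5.4 ≈ 13.33 years.
A 9.8 times gap takes log₂(9.8) ≈ 3.29 halvings to close: 3.29 × 13.33 ≈ 44 years.

around 44 years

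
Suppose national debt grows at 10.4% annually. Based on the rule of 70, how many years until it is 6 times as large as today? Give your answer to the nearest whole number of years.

One doubling takes 70/10.4 = 6.73 years.
6× is log₂ 6 ≈ 2.58 doublings, so ≈ 2.58 × 6.73 = 17 years.

≈ 17 years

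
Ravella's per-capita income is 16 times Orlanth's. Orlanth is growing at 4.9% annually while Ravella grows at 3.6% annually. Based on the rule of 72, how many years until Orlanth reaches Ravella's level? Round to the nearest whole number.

around 222 years

What matters is the difference: 1.3 pp.
Rule of 72 on the gap: the ratio halves every 72/1.3 ≈ 55.38 years.
A 16 times gap closes after 4 halvings: 4 × 55.38 ≈ 222 years.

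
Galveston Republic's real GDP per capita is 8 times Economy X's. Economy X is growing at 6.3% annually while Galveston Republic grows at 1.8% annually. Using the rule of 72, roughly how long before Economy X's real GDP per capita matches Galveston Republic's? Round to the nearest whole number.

roughly 48 years

The growth-rate gap is 6.3% − 1.8% = 4.5 percentage points.
So the ratio between them halves every 72/4.5 ≈ 16.00 years.
An 8 times gap closes after 3 halvings: 3 × 16.00 ≈ 48 years.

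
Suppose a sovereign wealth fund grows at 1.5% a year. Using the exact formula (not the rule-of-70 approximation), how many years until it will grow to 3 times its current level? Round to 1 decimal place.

73.8 years

t = ln(3) / ln(1 + 0.015) = 1.0986 / 0.014889 ≈ 73.79.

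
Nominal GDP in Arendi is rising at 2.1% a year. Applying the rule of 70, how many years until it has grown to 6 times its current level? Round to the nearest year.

≈ 86 years

One doubling takes 70/2.1 = 33.33 years.
Reaching 6× takes log₂(6) ≈ 2.58 doublings.
2.58 × 33.33 ≈ 86 years.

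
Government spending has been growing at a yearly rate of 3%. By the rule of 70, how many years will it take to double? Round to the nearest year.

70/3 ≈ 23.33, so it doubles roughly every 23 years.

23 years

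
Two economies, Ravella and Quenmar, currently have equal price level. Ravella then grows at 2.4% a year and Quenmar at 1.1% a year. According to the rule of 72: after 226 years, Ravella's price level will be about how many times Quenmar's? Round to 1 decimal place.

16.9 times

Rate gap = 2.4% − 1.1% = 1.3 points.
The ratio doubles every 72/1.3 ≈ 55.38 years.
226/55.38 ≈ 4.08 doublings → ratio ≈ 2^4.08 ≈ 16.9.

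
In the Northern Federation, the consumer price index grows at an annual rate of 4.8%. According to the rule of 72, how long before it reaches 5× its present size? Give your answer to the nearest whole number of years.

around 35 years

One doubling takes 72/4.8 = 15.00 years.
Reaching 5× takes log₂(5) ≈ 2.32 doublings.
2.32 × 15.00 ≈ 35 years.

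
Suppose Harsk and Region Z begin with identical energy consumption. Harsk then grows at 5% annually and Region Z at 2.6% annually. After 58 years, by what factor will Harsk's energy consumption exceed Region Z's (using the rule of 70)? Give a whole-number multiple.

≈ 4 times

Harsk pulls ahead at 2.4 pp per year, so the ratio doubles every 70/2.4 ≈ 29.17 years.
In 58 years that's 1.99 doublings: 2^1.99 ≈ 4.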